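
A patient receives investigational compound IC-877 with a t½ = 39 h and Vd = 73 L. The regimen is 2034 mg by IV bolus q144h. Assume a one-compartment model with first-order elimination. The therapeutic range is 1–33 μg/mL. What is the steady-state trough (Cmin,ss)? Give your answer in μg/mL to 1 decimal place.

2.3 μg/mL

Over one 144-h interval, 144/39 ≈ 3.6923 half-lives elapse, leaving f ≈ 0.0774 of each dose.
Each bolus raises the concentration by D/Vd = 2034/73 ≈ 27.863 μg/mL.
Steady-state trough Cmin,ss = C₀·f/(1−f) ≈ 27.863 × 0.0774/0.9226 ≈ 2.338 μg/mL.
Trough 2.3 μg/mL vs MEC 1 μg/mL: adequate.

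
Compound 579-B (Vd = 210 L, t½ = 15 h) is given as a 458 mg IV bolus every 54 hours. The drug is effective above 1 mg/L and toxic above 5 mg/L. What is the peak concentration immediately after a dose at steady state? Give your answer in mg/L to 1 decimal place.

Over one 54-h interval, 54/15 ≈ 3.6 half-lives elapse, leaving f ≈ 0.0825 of each dose.
Accumulation ratio R = 1/(1 − f) ≈ 1/0.9175 ≈ 1.0899.
Each bolus raises the concentration by D/Vd = 458/210 ≈ 2.181 mg/L.
Steady-state peak Cmax,ss = C₀·R ≈ 2.181 × 1.0899 ≈ 2.377 mg/L.
Peak 2.4 mg/L vs MTC 5 mg/L: below toxic threshold.

2.4 mg/L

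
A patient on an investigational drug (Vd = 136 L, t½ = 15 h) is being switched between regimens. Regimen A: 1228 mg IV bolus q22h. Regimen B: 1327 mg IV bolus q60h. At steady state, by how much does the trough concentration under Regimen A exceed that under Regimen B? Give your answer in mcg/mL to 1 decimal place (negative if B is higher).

4.5 mcg/mL

Regimen A: f = (1/2)^(22/15) ≈ 0.3618; Cmin,ss = (1228/136)·f/(1−f) ≈ 5.119 mcg/mL.
Regimen B: f = (1/2)^(60/15) ≈ 0.0625; Cmin,ss = (1327/136)·f/(1−f) ≈ 0.650 mcg/mL.
Difference ≈ 5.119 − 0.650 ≈ 4.469 mcg/mL.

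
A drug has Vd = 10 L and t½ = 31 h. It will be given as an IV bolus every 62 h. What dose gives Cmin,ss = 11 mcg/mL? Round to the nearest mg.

330 mg

τ/t½ = 62/31 ≈ 2, so f = (1/2)^(62/31) ≈ 0.250000.
Cmin,ss = (D/Vd)·f/(1−f), so D = Cmin,ss·Vd·(1−f)/f.
D = 11 × 10 × (1−f)/f ≈ 11 × 10 × 3.00000 ≈ 330.00 mg.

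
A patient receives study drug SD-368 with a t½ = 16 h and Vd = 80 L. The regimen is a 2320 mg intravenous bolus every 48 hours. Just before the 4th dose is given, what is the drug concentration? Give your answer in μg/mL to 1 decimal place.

4.1 μg/mL

f = (1/2)^(τ/t½) = (1/2)^(48/16) ≈ 0.1250.
C₀ = D/Vd = 2320/80 ≈ 29.000 μg/mL.
Before the 4th dose, 3 doses have been given. Superposition: Cmin = C₀·(f + f² + … + f^3).
≈ 29.000 × (0.1250 + 0.0156 + 0.0020) ≈ 29.000 × 0.1426 ≈ 4.135 μg/mL.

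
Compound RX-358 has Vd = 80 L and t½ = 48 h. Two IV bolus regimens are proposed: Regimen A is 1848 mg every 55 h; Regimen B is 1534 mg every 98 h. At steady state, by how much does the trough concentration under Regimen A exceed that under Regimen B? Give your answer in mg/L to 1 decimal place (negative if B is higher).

Regimen A: f = (1/2)^(55/48) ≈ 0.4519; Cmin,ss = (1848/80)·f/(1−f) ≈ 19.046 mg/L.
Regimen B: f = (1/2)^(98/48) ≈ 0.2429; Cmin,ss = (1534/80)·f/(1−f) ≈ 6.152 mg/L.
Difference ≈ 19.046 − 6.152 ≈ 12.894 mg/L.

12.9 mg/L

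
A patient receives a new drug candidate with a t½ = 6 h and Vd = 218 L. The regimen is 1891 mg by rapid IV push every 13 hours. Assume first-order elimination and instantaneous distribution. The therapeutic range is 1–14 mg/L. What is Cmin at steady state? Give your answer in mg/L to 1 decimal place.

τ/t½ = 13/6 ≈ 2.1667, so fraction remaining f = (1/2)^(13/6) ≈ 0.2227.
Accumulation ratio R = 1/(1 − f) ≈ 1/0.7773 ≈ 1.2865.
Single-dose peak C₀ = D/Vd = 1891/218 ≈ 8.674 mg/L.
Steady-state peak Cmax,ss = C₀·R ≈ 8.674 × 1.2865 ≈ 11.159 mg/L.
Steady-state trough Cmin,ss = Cmax,ss·f ≈ 11.159 × 0.2227 ≈ 2.485 mg/L.
Trough 2.5 mg/L vs MEC 1 mg/L: adequate.

2.5 mg/L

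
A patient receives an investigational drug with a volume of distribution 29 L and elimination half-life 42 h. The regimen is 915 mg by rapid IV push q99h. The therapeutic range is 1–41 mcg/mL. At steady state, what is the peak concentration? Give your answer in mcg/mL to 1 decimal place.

τ/t½ = 99/42 ≈ 2.3571, so fraction remaining f = (1/2)^(99/42) ≈ 0.1952.
At steady state, accumulation factor R = 1/(1 − e^(−kτ)) ≈ 1.2425.
Single-dose peak C₀ = D/Vd = 915/29 ≈ 31.552 mcg/mL.
Steady-state peak Cmax,ss = C₀·R ≈ 31.552 × 1.2425 ≈ 39.203 mcg/mL.
Peak 39.2 mcg/mL vs MTC 41 mcg/mL: below toxic threshold.

39.2 mcg/mL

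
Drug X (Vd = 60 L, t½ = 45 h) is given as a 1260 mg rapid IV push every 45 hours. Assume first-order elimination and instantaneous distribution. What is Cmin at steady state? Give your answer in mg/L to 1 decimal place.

τ = 45 h = 1 half-life, so f = (1/2)^1 = 0.5.
Accumulation ratio R = 1/(1 − f) = 1/0.5 = 2/1.
Single-dose peak C₀ = D/Vd = 1260/60 = 21 mg/L.
Steady-state peak Cmax,ss = C₀·R = 21 × 2/1 ≈ 42.000 mg/L.
Steady-state trough Cmin,ss = Cmax,ss·f ≈ 42.000 × 0.5 ≈ 21.000 mg/L.

21.0 mg/L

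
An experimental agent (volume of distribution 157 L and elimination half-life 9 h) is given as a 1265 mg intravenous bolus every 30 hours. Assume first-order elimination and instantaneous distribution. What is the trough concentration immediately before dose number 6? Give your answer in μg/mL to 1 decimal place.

f = (1/2)^(τ/t½) = (1/2)^(30/9) ≈ 0.0992.
C₀ = D/Vd = 1265/157 ≈ 8.057 μg/mL.
Before the 6th dose, 5 doses have been given. Superposition: Cmin = C₀·(f + f² + … + f^5).
≈ 8.057 × (0.0992 + 0.0098 + 0.0010 + 0.0001 + 0.0000) ≈ 8.057 × 0.1101 ≈ 0.887 μg/mL.

0.9 μg/mL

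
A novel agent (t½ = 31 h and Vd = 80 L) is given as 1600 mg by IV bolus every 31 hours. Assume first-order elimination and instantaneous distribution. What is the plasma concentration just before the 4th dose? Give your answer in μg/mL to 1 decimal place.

f = (1/2)^(τ/t½) = (1/2)^(31/31) ≈ 0.5000.
C₀ = D/Vd = 1600/80 ≈ 20.000 μg/mL.
Before the 4th dose, 3 doses have been given. Superposition: Cmin = C₀·(f + f² + … + f^3).
≈ 20.000 × (0.5000 + 0.2500 + 0.1250) ≈ 20.000 × 0.8750 ≈ 17.500 μg/mL.

17.5 μg/mL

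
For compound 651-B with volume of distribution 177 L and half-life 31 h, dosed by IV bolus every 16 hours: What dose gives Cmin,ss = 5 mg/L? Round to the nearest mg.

τ/t½ = 16/31 ≈ 0.51613, so f = (1/2)^(16/31) ≈ 0.699245.
Cmin,ss = (D/Vd)·f/(1−f), so D = Cmin,ss·Vd·(1−f)/f.
D = 5 × 177 × (1−f)/f ≈ 5 × 177 × 0.43011 ≈ 380.65 mg.

381 mg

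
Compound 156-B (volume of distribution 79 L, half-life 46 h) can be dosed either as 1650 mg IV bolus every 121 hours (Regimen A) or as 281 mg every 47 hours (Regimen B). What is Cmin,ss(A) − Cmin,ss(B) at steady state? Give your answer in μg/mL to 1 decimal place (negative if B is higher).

0.6 μg/mL

Regimen A: f = (1/2)^(121/46) ≈ 0.1615; Cmin,ss = (1650/79)·f/(1−f) ≈ 4.023 μg/mL.
Regimen B: f = (1/2)^(47/46) ≈ 0.4925; Cmin,ss = (281/79)·f/(1−f) ≈ 3.452 μg/mL.
Difference ≈ 4.023 − 3.452 ≈ 0.571 μg/mL.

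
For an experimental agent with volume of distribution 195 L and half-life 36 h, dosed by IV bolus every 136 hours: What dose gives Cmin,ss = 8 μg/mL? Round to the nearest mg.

19837 mg

τ/t½ = 136/36 ≈ 3.7778, so f = (1/2)^(136/36) ≈ 0.072908.
Cmin,ss = (D/Vd)·f/(1−f), so D = Cmin,ss·Vd·(1−f)/f.
D = 8 × 195 × (1−f)/f ≈ 8 × 195 × 12.71592 ≈ 19836.84 mg.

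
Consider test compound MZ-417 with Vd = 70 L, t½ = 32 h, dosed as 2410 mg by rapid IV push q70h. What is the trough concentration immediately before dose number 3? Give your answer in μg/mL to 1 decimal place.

9.2 μg/mL

f = (1/2)^(τ/t½) = (1/2)^(70/32) ≈ 0.2195.
C₀ = D/Vd = 2410/70 ≈ 34.429 μg/mL.
Before the 3rd dose, 2 doses have been given. Superposition: Cmin = C₀·(f + f²).
≈ 34.429 × (0.2195 + 0.0482) ≈ 34.429 × 0.2677 ≈ 9.217 μg/mL.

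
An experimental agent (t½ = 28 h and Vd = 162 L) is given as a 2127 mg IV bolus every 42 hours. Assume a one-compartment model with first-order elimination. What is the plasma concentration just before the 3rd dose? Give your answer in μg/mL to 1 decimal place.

6.3 μg/mL

f = (1/2)^(τ/t½) = (1/2)^(42/28) ≈ 0.3536.
C₀ = D/Vd = 2127/162 ≈ 13.130 μg/mL.
Before the 3rd dose, 2 doses have been given. Superposition: Cmin = C₀·(f + f²).
≈ 13.130 × (0.3536 + 0.1250) ≈ 13.130 × 0.4786 ≈ 6.284 μg/mL.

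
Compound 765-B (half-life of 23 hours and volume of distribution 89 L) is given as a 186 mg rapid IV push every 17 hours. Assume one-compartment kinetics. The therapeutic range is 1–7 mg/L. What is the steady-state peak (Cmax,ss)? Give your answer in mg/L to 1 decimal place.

τ/t½ = 17/23 ≈ 0.73913, so fraction remaining f = (1/2)^(17/23) ≈ 0.5991.
Accumulation ratio R = 1/(1 − f) ≈ 1/0.4009 ≈ 2.4944.
Single-dose peak C₀ = D/Vd = 186/89 ≈ 2.090 mg/L.
Steady-state peak Cmax,ss = C₀·R ≈ 2.090 × 2.4944 ≈ 5.213 mg/L.
Peak 5.2 mg/L vs MTC 7 mg/L: below toxic threshold.

5.2 mg/L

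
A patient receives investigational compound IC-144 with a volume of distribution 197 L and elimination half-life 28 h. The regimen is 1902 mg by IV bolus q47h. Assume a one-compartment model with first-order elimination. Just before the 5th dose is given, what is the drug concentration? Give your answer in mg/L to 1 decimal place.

4.3 mg/L

f = (1/2)^(τ/t½) = (1/2)^(47/28) ≈ 0.3124.
C₀ = D/Vd = 1902/197 ≈ 9.655 mg/L.
Before the 5th dose, 4 doses have been given. Superposition: Cmin = C₀·(f + f² + … + f^4).
≈ 9.655 × (0.3124 + 0.0976 + 0.0305 + 0.0095) ≈ 9.655 × 0.4500 ≈ 4.345 mg/L.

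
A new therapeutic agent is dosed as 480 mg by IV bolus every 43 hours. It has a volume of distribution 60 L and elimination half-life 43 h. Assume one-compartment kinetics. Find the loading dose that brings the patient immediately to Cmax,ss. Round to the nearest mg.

f = (1/2)^(43/43) ≈ 0.500000; accumulation ratio R = 1/(1−f) ≈ 2.00000.
Loading dose to hit Cmax,ss on first dose: D_load = D_maint·R ≈ 480 × 2.00000 ≈ 960.00 mg.

960 mg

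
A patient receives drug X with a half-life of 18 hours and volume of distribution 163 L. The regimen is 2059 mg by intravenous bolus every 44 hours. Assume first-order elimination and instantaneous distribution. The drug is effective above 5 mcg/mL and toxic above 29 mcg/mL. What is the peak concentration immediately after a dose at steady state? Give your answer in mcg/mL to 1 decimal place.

15.5 mcg/mL

τ/t½ = 44/18 ≈ 2.4444, so fraction remaining f = (1/2)^(44/18) ≈ 0.1837.
At steady state, accumulation factor R = 1/(1 − e^(−kτ)) ≈ 1.2250.
Each bolus raises the concentration by D/Vd = 2059/163 ≈ 12.632 mcg/mL.
Steady-state peak Cmax,ss = C₀·R ≈ 12.632 × 1.2250 ≈ 15.474 mcg/mL.
Peak 15.5 mcg/mL vs MTC 29 mcg/mL: below toxic threshold.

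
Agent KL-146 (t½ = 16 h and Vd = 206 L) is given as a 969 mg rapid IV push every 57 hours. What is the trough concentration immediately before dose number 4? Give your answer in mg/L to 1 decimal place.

0.4 mg/L

f = (1/2)^(τ/t½) = (1/2)^(57/16) ≈ 0.0846.
C₀ = D/Vd = 969/206 ≈ 4.704 mg/L.
Before the 4th dose, 3 doses have been given. Superposition: Cmin = C₀·(f + f² + … + f^3).
≈ 4.704 × (0.0846 + 0.0072 + 0.0006) ≈ 4.704 × 0.0924 ≈ 0.435 mg/L.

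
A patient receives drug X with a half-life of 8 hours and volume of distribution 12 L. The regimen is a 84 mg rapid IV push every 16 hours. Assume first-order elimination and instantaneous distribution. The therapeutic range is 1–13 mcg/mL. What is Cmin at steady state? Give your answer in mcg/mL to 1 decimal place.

τ = 16 h = 2 half-lives, so f = (1/2)^2 = 0.25.
At steady state, R = 1/(1 − 0.25) = 4/3.
Single-dose peak C₀ = D/Vd = 84/12 = 7 mcg/mL.
Steady-state peak Cmax,ss = C₀·R = 7 × 4/3 ≈ 9.333 mcg/mL.
Steady-state trough Cmin,ss = Cmax,ss·f ≈ 9.333 × 0.25 ≈ 2.333 mcg/mL.
Trough 2.3 mcg/mL vs MEC 1 mcg/mL: adequate.

2.3 mcg/mL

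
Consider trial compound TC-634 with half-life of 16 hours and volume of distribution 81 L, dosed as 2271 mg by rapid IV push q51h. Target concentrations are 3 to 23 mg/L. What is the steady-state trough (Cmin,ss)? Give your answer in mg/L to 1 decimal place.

3.5 mg/L

k = ln2/t½ = ln2/16 ≈ 0.043322 h⁻¹; fraction remaining f = e^(−kτ) = e^(−0.043322×51) ≈ 0.1098.
Single-dose peak C₀ = D/Vd = 2271/81 ≈ 28.037 mg/L.
Steady-state trough Cmin,ss = C₀·f/(1−f) ≈ 28.037 × 0.1098/0.8902 ≈ 3.458 mg/L.
Trough 3.5 mg/L vs MEC 3 mg/L: adequate.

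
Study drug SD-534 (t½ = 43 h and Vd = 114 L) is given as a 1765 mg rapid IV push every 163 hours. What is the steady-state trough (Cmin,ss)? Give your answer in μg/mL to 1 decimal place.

1.2 μg/mL

k = ln2/t½ = ln2/43 ≈ 0.016120 h⁻¹; fraction remaining f = e^(−kτ) = e^(−0.016120×163) ≈ 0.0723.
Each bolus raises the concentration by D/Vd = 1765/114 ≈ 15.482 μg/mL.
Steady-state trough Cmin,ss = C₀·f/(1−f) ≈ 15.482 × 0.0723/0.9277 ≈ 1.207 μg/mL.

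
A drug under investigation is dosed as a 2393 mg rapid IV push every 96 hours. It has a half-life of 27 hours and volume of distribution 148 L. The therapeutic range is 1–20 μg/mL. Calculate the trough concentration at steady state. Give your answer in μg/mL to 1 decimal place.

1.5 μg/mL

Over one 96-h interval, 96/27 ≈ 3.5556 half-lives elapse, leaving f ≈ 0.0850 of each dose.
Accumulation ratio R = 1/(1 − f) ≈ 1/0.9150 ≈ 1.0929.
Single-dose peak C₀ = D/Vd = 2393/148 ≈ 16.169 μg/mL.
Cmax,ss = C₀/(1 − f) ≈ 16.169/0.9150 ≈ 17.671 μg/mL.
Steady-state trough Cmin,ss = Cmax,ss·f ≈ 17.671 × 0.0850 ≈ 1.502 μg/mL.
Trough 1.5 μg/mL vs MEC 1 μg/mL: adequate.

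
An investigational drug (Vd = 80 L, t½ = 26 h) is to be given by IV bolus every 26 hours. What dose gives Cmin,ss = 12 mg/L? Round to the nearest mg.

τ/t½ = 26/26 ≈ 1, so f = (1/2)^(26/26) ≈ 0.500000.
Cmin,ss = (D/Vd)·f/(1−f), so D = Cmin,ss·Vd·(1−f)/f.
D = 12 × 80 × (1−f)/f ≈ 12 × 80 × 1.00000 ≈ 960.00 mg.

960 mg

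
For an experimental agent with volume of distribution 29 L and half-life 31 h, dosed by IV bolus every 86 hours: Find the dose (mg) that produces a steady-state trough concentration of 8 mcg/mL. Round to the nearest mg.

τ/t½ = 86/31 ≈ 2.7742, so f = (1/2)^(86/31) ≈ 0.146179.
Cmin,ss = (D/Vd)·f/(1−f), so D = Cmin,ss·Vd·(1−f)/f.
D = 8 × 29 × (1−f)/f ≈ 8 × 29 × 5.84093 ≈ 1355.10 mg.

1355 mg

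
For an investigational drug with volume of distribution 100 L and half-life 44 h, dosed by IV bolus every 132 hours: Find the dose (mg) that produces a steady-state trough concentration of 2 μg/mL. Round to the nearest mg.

τ/t½ = 132/44 ≈ 3, so f = (1/2)^(132/44) ≈ 0.125000.
Cmin,ss = (D/Vd)·f/(1−f), so D = Cmin,ss·Vd·(1−f)/f.
D = 2 × 100 × (1−f)/f ≈ 2 × 100 × 7.00000 ≈ 1400.00 mg.

1400 mg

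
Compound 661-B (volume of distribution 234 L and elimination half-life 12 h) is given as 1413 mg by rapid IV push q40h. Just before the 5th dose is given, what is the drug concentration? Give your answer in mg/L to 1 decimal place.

f = (1/2)^(τ/t½) = (1/2)^(40/12) ≈ 0.0992.
C₀ = D/Vd = 1413/234 ≈ 6.038 mg/L.
Before the 5th dose, 4 doses have been given. Superposition: Cmin = C₀·(f + f² + … + f^4).
≈ 6.038 × (0.0992 + 0.0098 + 0.0010 + 0.0001) ≈ 6.038 × 0.1101 ≈ 0.665 mg/L.

0.7 mg/L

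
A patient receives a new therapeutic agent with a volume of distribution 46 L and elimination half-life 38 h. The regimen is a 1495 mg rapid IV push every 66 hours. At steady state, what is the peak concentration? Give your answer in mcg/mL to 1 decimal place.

τ/t½ = 66/38 ≈ 1.7368, so fraction remaining f = (1/2)^(66/38) ≈ 0.3000.
At steady state, accumulation factor R = 1/(1 − e^(−kτ)) ≈ 1.4286.
Each bolus raises the concentration by D/Vd = 1495/46 ≈ 32.500 mcg/mL.
Cmax,ss = C₀/(1 − f) ≈ 32.500/0.7000 ≈ 46.429 mcg/mL.

46.4 mcg/mL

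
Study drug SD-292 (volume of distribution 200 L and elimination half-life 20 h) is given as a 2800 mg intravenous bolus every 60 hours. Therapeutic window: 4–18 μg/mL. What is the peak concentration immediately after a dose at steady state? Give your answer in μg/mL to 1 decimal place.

16.0 μg/mL

τ = 60 h = 3 half-lives, so f = (1/2)^3 = 0.125.
At steady state, R = 1/(1 − 0.125) = 8/7.
Single-dose peak C₀ = D/Vd = 2800/200 = 14 μg/mL.
Steady-state peak Cmax,ss = C₀·R = 14 × 8/7 ≈ 16.000 μg/mL.
Peak 16.0 μg/mL vs MTC 18 μg/mL: below toxic threshold.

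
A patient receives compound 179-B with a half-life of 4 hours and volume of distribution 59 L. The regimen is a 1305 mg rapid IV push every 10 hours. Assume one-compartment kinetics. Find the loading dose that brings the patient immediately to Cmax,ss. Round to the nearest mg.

1585 mg

f = (1/2)^(10/4) ≈ 0.176777; accumulation ratio R = 1/(1−f) ≈ 1.21474.
Loading dose to hit Cmax,ss on first dose: D_load = D_maint·R ≈ 1305 × 1.21474 ≈ 1585.24 mg.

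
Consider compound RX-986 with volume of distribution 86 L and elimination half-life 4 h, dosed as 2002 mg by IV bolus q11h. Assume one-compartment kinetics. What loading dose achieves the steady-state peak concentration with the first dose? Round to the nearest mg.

f = (1/2)^(11/4) ≈ 0.148651; accumulation ratio R = 1/(1−f) ≈ 1.17461.
Loading dose to hit Cmax,ss on first dose: D_load = D_maint·R ≈ 2002 × 1.17461 ≈ 2351.57 mg.

2352 mg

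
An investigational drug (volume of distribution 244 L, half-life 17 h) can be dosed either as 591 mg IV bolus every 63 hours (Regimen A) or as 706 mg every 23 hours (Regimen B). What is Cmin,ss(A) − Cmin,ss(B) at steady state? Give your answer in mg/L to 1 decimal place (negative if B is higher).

Regimen A: f = (1/2)^(63/17) ≈ 0.0766; Cmin,ss = (591/244)·f/(1−f) ≈ 0.201 mg/L.
Regimen B: f = (1/2)^(23/17) ≈ 0.3915; Cmin,ss = (706/244)·f/(1−f) ≈ 1.862 mg/L.
Difference ≈ 0.201 − 1.862 ≈ -1.661 mg/L.

-1.7 mg/L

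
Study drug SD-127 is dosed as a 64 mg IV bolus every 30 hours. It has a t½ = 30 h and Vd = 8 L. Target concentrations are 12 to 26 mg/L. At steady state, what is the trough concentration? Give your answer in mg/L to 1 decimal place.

The dosing interval is 1 half-life, so f = 2^(−1) = 0.5.
At steady state, R = 1/(1 − 0.5) = 2/1.
Single-dose peak C₀ = D/Vd = 64/8 = 8 mg/L.
Steady-state peak Cmax,ss = C₀·R = 8 × 2/1 ≈ 16.000 mg/L.
Steady-state trough Cmin,ss = Cmax,ss·f ≈ 16.000 × 0.5 ≈ 8.000 mg/L.
Trough 8.0 mg/L vs MEC 12 mg/L: subtherapeutic.

8.0 mg/L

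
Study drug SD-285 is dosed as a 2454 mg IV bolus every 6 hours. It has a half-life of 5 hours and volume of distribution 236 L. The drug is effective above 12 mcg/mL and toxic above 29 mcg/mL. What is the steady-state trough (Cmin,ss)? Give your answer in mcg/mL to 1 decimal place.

Over one 6-h interval, 6/5 ≈ 1.2 half-lives elapse, leaving f ≈ 0.4353 of each dose.
At steady state, accumulation factor R = 1/(1 − e^(−kτ)) ≈ 1.7709.
Single-dose peak C₀ = D/Vd = 2454/236 ≈ 10.398 mcg/mL.
Cmax,ss = C₀/(1 − f) ≈ 10.398/0.5647 ≈ 18.413 mcg/mL.
Steady-state trough Cmin,ss = Cmax,ss·f ≈ 18.413 × 0.4353 ≈ 8.015 mcg/mL.
Trough 8.0 mcg/mL vs MEC 12 mcg/mL: subtherapeutic.

8.0 mcg/mL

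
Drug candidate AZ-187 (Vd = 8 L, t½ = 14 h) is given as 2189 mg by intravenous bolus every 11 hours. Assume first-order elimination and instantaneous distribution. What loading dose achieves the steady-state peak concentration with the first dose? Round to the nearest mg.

f = (1/2)^(11/14) ≈ 0.580065; accumulation ratio R = 1/(1−f) ≈ 2.38132.
Loading dose to hit Cmax,ss on first dose: D_load = D_maint·R ≈ 2189 × 2.38132 ≈ 5212.71 mg.

5213 mg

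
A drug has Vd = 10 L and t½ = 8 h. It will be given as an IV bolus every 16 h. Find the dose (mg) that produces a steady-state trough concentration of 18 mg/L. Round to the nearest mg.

τ/t½ = 16/8 ≈ 2, so f = (1/2)^(16/8) ≈ 0.250000.
Cmin,ss = (D/Vd)·f/(1−f), so D = Cmin,ss·Vd·(1−f)/f.
D = 18 × 10 × (1−f)/f ≈ 18 × 10 × 3.00000 ≈ 540.00 mg.

540 mg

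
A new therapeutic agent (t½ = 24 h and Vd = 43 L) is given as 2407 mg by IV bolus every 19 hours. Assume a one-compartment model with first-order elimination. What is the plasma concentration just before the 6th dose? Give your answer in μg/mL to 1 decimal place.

f = (1/2)^(τ/t½) = (1/2)^(19/24) ≈ 0.5777.
C₀ = D/Vd = 2407/43 ≈ 55.977 μg/mL.
Before the 6th dose, 5 doses have been given. Superposition: Cmin = C₀·(f + f² + … + f^5).
≈ 55.977 × (0.5777 + 0.3337 + 0.1928 + 0.1114 + 0.0643) ≈ 55.977 × 1.2799 ≈ 71.645 μg/mL.

71.6 μg/mL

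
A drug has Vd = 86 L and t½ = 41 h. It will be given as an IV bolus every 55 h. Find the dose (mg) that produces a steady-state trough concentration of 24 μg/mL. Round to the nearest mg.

3166 mg

τ/t½ = 55/41 ≈ 1.3415, so f = (1/2)^(55/41) ≈ 0.394620.
Cmin,ss = (D/Vd)·f/(1−f), so D = Cmin,ss·Vd·(1−f)/f.
D = 24 × 86 × (1−f)/f ≈ 24 × 86 × 1.53408 ≈ 3166.34 mg.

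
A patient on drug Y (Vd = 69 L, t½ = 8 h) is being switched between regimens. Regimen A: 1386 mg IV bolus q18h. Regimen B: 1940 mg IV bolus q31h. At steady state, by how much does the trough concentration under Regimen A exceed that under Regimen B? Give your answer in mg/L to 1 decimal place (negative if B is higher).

3.3 mg/L

Regimen A: f = (1/2)^(18/8) ≈ 0.2102; Cmin,ss = (1386/69)·f/(1−f) ≈ 5.346 mg/L.
Regimen B: f = (1/2)^(31/8) ≈ 0.0682; Cmin,ss = (1940/69)·f/(1−f) ≈ 2.058 mg/L.
Difference ≈ 5.346 − 2.058 ≈ 3.288 mg/L.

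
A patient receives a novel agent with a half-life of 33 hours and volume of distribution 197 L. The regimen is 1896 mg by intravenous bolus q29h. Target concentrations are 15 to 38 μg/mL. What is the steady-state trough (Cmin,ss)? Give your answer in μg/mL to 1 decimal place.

11.5 μg/mL

k = ln2/t½ = ln2/33 ≈ 0.021004 h⁻¹; fraction remaining f = e^(−kτ) = e^(−0.021004×29) ≈ 0.5438.
At steady state, accumulation factor R = 1/(1 − e^(−kτ)) ≈ 2.1920.
Single-dose peak C₀ = D/Vd = 1896/197 ≈ 9.624 μg/mL.
Steady-state peak Cmax,ss = C₀·R ≈ 9.624 × 2.1920 ≈ 21.096 μg/mL.
One interval later, Cmin,ss = Cmax,ss·e^(−kτ) ≈ 21.096 × 0.5438 ≈ 11.472 μg/mL.
Trough 11.5 μg/mL vs MEC 15 μg/mL: subtherapeutic.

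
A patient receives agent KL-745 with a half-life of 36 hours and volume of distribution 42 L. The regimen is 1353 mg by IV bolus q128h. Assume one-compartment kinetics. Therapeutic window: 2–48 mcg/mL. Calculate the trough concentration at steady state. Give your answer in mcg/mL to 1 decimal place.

3.0 mcg/mL

τ/t½ = 128/36 ≈ 3.5556, so fraction remaining f = (1/2)^(128/36) ≈ 0.0850.
At steady state, accumulation factor R = 1/(1 − e^(−kτ)) ≈ 1.0929.
Single-dose peak C₀ = D/Vd = 1353/42 ≈ 32.214 mcg/mL.
Steady-state peak Cmax,ss = C₀·R ≈ 32.214 × 1.0929 ≈ 35.207 mcg/mL.
Steady-state trough Cmin,ss = Cmax,ss·f ≈ 35.207 × 0.0850 ≈ 2.993 mcg/mL.
Trough 3.0 mcg/mL vs MEC 2 mcg/mL: adequate.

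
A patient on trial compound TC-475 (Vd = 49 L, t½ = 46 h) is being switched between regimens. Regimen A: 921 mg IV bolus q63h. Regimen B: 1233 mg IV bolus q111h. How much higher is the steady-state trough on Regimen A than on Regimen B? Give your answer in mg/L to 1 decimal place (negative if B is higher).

6.0 mg/L

Regimen A: f = (1/2)^(63/46) ≈ 0.3870; Cmin,ss = (921/49)·f/(1−f) ≈ 11.866 mg/L.
Regimen B: f = (1/2)^(111/46) ≈ 0.1878; Cmin,ss = (1233/49)·f/(1−f) ≈ 5.818 mg/L.
Difference ≈ 11.866 − 5.818 ≈ 6.048 mg/L.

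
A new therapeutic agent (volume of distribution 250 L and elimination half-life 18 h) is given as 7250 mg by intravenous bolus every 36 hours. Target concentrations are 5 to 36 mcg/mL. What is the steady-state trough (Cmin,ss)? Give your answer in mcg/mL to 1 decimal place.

9.7 mcg/mL

τ = 36 h = 2 half-lives, so f = (1/2)^2 = 0.25.
At steady state, R = 1/(1 − 0.25) = 4/3.
Single-dose peak C₀ = D/Vd = 7250/250 = 29 mcg/mL.
Steady-state peak Cmax,ss = C₀·R = 29 × 4/3 ≈ 38.667 mcg/mL.
Steady-state trough Cmin,ss = Cmax,ss·f ≈ 38.667 × 0.25 ≈ 9.667 mcg/mL.
Trough 9.7 mcg/mL vs MEC 5 mcg/mL: adequate.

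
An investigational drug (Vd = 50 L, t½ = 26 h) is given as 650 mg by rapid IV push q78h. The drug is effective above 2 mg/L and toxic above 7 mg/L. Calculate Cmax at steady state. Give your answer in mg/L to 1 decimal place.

14.9 mg/L

The dosing interval is 3 half-lives, so f = 2^(−3) = 0.125.
At steady state, R = 1/(1 − 0.125) = 8/7.
Single-dose peak C₀ = D/Vd = 650/50 = 13 mg/L.
Steady-state peak Cmax,ss = C₀·R = 13 × 8/7 ≈ 14.857 mg/L.
Peak 14.9 mg/L vs MTC 7 mg/L: exceeds toxic threshold.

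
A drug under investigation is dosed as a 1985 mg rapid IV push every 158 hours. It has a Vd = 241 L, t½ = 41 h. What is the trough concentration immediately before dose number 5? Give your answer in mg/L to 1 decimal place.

0.6 mg/L

f = (1/2)^(τ/t½) = (1/2)^(158/41) ≈ 0.0692.
C₀ = D/Vd = 1985/241 ≈ 8.237 mg/L.
Before the 5th dose, 4 doses have been given. Superposition: Cmin = C₀·(f + f² + … + f^4).
≈ 8.237 × (0.0692 + 0.0048 + 0.0003 + 0.0000) ≈ 8.237 × 0.0743 ≈ 0.612 mg/L.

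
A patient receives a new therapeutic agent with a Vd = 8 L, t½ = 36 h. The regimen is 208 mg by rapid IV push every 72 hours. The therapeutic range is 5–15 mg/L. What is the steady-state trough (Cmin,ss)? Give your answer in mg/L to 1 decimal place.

τ = 72 h = 2 half-lives, so f = (1/2)^2 = 0.25.
Accumulation ratio R = 1/(1 − f) = 1/0.75 = 4/3.
Single-dose peak C₀ = D/Vd = 208/8 = 26 mg/L.
Steady-state peak Cmax,ss = C₀·R = 26 × 4/3 ≈ 34.667 mg/L.
Steady-state trough Cmin,ss = Cmax,ss·f ≈ 34.667 × 0.25 ≈ 8.667 mg/L.
Trough 8.7 mg/L vs MEC 5 mg/L: adequate.

8.7 mg/L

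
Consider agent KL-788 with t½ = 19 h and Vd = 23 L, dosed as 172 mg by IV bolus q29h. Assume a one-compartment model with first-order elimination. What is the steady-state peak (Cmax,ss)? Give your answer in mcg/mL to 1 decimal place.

k = ln2/t½ = ln2/19 ≈ 0.036481 h⁻¹; fraction remaining f = e^(−kτ) = e^(−0.036481×29) ≈ 0.3472.
At steady state, accumulation factor R = 1/(1 − e^(−kτ)) ≈ 1.5319.
Single-dose peak C₀ = D/Vd = 172/23 ≈ 7.478 mcg/mL.
Cmax,ss = C₀/(1 − f) ≈ 7.478/0.6528 ≈ 11.455 mcg/mL.

11.5 mcg/mL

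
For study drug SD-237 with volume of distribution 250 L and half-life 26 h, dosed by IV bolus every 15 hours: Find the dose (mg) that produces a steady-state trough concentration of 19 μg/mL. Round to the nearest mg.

τ/t½ = 15/26 ≈ 0.57692, so f = (1/2)^(15/26) ≈ 0.670392.
Cmin,ss = (D/Vd)·f/(1−f), so D = Cmin,ss·Vd·(1−f)/f.
D = 19 × 250 × (1−f)/f ≈ 19 × 250 × 0.49166 ≈ 2335.38 mg.

2335 mg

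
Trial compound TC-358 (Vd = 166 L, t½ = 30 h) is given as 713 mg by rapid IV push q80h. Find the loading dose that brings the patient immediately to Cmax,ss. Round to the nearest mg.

f = (1/2)^(80/30) ≈ 0.157490; accumulation ratio R = 1/(1−f) ≈ 1.18693.
Loading dose to hit Cmax,ss on first dose: D_load = D_maint·R ≈ 713 × 1.18693 ≈ 846.28 mg.

846 mg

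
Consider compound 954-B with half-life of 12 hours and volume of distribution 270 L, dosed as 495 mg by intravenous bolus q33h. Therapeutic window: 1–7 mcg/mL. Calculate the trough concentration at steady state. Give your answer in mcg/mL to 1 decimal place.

k = ln2/t½ = ln2/12 ≈ 0.057762 h⁻¹; fraction remaining f = e^(−kτ) = e^(−0.057762×33) ≈ 0.1487.
Each bolus raises the concentration by D/Vd = 495/270 ≈ 1.833 mcg/mL.
Steady-state trough Cmin,ss = C₀·f/(1−f) ≈ 1.833 × 0.1487/0.8513 ≈ 0.320 mcg/mL.
Trough 0.3 mcg/mL vs MEC 1 mcg/mL: subtherapeutic.

0.3 mcg/mL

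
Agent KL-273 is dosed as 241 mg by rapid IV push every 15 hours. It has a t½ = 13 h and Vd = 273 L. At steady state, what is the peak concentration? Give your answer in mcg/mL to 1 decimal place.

τ/t½ = 15/13 ≈ 1.1538, so fraction remaining f = (1/2)^(15/13) ≈ 0.4494.
Accumulation ratio R = 1/(1 − f) ≈ 1/0.5506 ≈ 1.8162.
Each bolus raises the concentration by D/Vd = 241/273 ≈ 0.883 mcg/mL.
Steady-state peak Cmax,ss = C₀·R ≈ 0.883 × 1.8162 ≈ 1.604 mcg/mL.

1.6 mcg/mL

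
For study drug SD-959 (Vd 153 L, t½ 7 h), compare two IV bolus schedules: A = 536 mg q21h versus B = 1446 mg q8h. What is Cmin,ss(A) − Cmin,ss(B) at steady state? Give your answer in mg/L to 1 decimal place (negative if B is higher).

-7.3 mg/L

Regimen A: f = (1/2)^(21/7) ≈ 0.1250; Cmin,ss = (536/153)·f/(1−f) ≈ 0.500 mg/L.
Regimen B: f = (1/2)^(8/7) ≈ 0.4529; Cmin,ss = (1446/153)·f/(1−f) ≈ 7.824 mg/L.
Difference ≈ 0.500 − 7.824 ≈ -7.324 mg/L.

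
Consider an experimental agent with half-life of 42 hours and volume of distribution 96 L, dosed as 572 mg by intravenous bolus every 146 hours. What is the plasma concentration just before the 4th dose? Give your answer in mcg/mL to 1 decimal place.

0.6 mcg/mL

f = (1/2)^(τ/t½) = (1/2)^(146/42) ≈ 0.0899.
C₀ = D/Vd = 572/96 ≈ 5.958 mcg/mL.
Before the 4th dose, 3 doses have been given. Superposition: Cmin = C₀·(f + f² + … + f^3).
≈ 5.958 × (0.0899 + 0.0081 + 0.0007) ≈ 5.958 × 0.0987 ≈ 0.588 mcg/mL.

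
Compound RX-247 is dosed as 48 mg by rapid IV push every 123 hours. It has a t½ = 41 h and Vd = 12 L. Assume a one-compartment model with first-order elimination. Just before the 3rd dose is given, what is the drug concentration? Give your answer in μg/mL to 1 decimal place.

f = (1/2)^(τ/t½) = (1/2)^(123/41) ≈ 0.1250.
C₀ = D/Vd = 48/12 ≈ 4.000 μg/mL.
Before the 3rd dose, 2 doses have been given. Superposition: Cmin = C₀·(f + f²).
≈ 4.000 × (0.1250 + 0.0156) ≈ 4.000 × 0.1406 ≈ 0.562 μg/mL.

0.6 μg/mL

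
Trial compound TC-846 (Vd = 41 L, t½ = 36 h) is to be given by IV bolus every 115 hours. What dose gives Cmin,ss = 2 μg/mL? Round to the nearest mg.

τ/t½ = 115/36 ≈ 3.1944, so f = (1/2)^(115/36) ≈ 0.109239.
Cmin,ss = (D/Vd)·f/(1−f), so D = Cmin,ss·Vd·(1−f)/f.
D = 2 × 41 × (1−f)/f ≈ 2 × 41 × 8.15424 ≈ 668.65 mg.

669 mg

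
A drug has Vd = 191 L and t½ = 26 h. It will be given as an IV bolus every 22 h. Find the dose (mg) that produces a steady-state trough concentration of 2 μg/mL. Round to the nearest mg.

τ/t½ = 22/26 ≈ 0.84615, so f = (1/2)^(22/26) ≈ 0.556266.
Cmin,ss = (D/Vd)·f/(1−f), so D = Cmin,ss·Vd·(1−f)/f.
D = 2 × 191 × (1−f)/f ≈ 2 × 191 × 0.79770 ≈ 304.72 mg.

305 mg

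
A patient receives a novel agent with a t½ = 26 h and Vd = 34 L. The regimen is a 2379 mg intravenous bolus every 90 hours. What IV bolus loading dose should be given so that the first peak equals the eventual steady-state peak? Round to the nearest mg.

f = (1/2)^(90/26) ≈ 0.090776; accumulation ratio R = 1/(1−f) ≈ 1.09984.
Loading dose to hit Cmax,ss on first dose: D_load = D_maint·R ≈ 2379 × 1.09984 ≈ 2616.52 mg.

2617 mg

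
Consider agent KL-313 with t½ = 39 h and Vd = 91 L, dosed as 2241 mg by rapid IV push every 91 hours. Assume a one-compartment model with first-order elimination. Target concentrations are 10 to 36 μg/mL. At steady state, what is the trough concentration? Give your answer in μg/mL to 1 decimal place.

6.1 μg/mL

k = ln2/t½ = ln2/39 ≈ 0.017773 h⁻¹; fraction remaining f = e^(−kτ) = e^(−0.017773×91) ≈ 0.1984.
Each bolus raises the concentration by D/Vd = 2241/91 ≈ 24.626 μg/mL.
Steady-state trough Cmin,ss = C₀·f/(1−f) ≈ 24.626 × 0.1984/0.8016 ≈ 6.095 μg/mL.
Trough 6.1 μg/mL vs MEC 10 μg/mL: subtherapeutic.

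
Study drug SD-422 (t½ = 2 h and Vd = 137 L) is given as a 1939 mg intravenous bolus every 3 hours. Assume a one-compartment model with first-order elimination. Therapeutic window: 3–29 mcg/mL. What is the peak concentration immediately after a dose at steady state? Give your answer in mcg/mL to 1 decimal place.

21.9 mcg/mL

Over one 3-h interval, 3/2 ≈ 1.5 half-lives elapse, leaving f ≈ 0.3536 of each dose.
Accumulation ratio R = 1/(1 − f) ≈ 1/0.6464 ≈ 1.5470.
Single-dose peak C₀ = D/Vd = 1939/137 ≈ 14.153 mcg/mL.
Steady-state peak Cmax,ss = C₀·R ≈ 14.153 × 1.5470 ≈ 21.895 mcg/mL.
Peak 21.9 mcg/mL vs MTC 29 mcg/mL: below toxic threshold.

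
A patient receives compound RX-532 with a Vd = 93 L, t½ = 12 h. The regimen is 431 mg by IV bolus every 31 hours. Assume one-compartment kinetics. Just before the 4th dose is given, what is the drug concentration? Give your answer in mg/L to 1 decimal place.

0.9 mg/L

f = (1/2)^(τ/t½) = (1/2)^(31/12) ≈ 0.1669.
C₀ = D/Vd = 431/93 ≈ 4.634 mg/L.
Before the 4th dose, 3 doses have been given. Superposition: Cmin = C₀·(f + f² + … + f^3).
≈ 4.634 × (0.1669 + 0.0279 + 0.0046) ≈ 4.634 × 0.1994 ≈ 0.924 mg/L.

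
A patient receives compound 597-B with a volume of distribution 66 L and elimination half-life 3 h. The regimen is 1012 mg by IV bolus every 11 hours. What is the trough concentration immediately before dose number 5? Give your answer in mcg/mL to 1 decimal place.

1.3 mcg/mL

f = (1/2)^(τ/t½) = (1/2)^(11/3) ≈ 0.0787.
C₀ = D/Vd = 1012/66 ≈ 15.333 mcg/mL.
Before the 5th dose, 4 doses have been given. Superposition: Cmin = C₀·(f + f² + … + f^4).
≈ 15.333 × (0.0787 + 0.0062 + 0.0005 + 0.0000) ≈ 15.333 × 0.0854 ≈ 1.309 mcg/mL.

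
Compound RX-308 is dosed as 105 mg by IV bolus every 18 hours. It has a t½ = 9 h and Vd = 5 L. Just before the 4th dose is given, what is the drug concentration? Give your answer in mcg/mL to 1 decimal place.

f = (1/2)^(τ/t½) = (1/2)^(18/9) ≈ 0.2500.
C₀ = D/Vd = 105/5 ≈ 21.000 mcg/mL.
Before the 4th dose, 3 doses have been given. Superposition: Cmin = C₀·(f + f² + … + f^3).
≈ 21.000 × (0.2500 + 0.0625 + 0.0156) ≈ 21.000 × 0.3281 ≈ 6.890 mcg/mL.

6.9 mcg/mL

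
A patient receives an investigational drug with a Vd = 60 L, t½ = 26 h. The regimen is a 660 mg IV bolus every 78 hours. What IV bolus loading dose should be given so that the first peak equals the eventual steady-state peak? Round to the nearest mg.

754 mg

f = (1/2)^(78/26) ≈ 0.125000; accumulation ratio R = 1/(1−f) ≈ 1.14286.
Loading dose to hit Cmax,ss on first dose: D_load = D_maint·R ≈ 660 × 1.14286 ≈ 754.29 mg.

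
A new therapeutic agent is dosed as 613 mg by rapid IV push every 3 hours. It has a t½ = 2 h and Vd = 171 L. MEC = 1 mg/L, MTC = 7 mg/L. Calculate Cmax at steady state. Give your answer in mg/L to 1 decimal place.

Over one 3-h interval, 3/2 ≈ 1.5 half-lives elapse, leaving f ≈ 0.3536 of each dose.
Accumulation ratio R = 1/(1 − f) ≈ 1/0.6464 ≈ 1.5470.
Single-dose peak C₀ = D/Vd = 613/171 ≈ 3.585 mg/L.
Cmax,ss = C₀/(1 − f) ≈ 3.585/0.6464 ≈ 5.546 mg/L.
Peak 5.5 mg/L vs MTC 7 mg/L: below toxic threshold.

5.5 mg/L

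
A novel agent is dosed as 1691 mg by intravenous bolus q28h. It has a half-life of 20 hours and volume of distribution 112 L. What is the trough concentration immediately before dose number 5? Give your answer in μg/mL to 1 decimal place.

f = (1/2)^(τ/t½) = (1/2)^(28/20) ≈ 0.3789.
C₀ = D/Vd = 1691/112 ≈ 15.098 μg/mL.
Before the 5th dose, 4 doses have been given. Superposition: Cmin = C₀·(f + f² + … + f^4).
≈ 15.098 × (0.3789 + 0.1436 + 0.0544 + 0.0206) ≈ 15.098 × 0.5975 ≈ 9.021 μg/mL.

9.0 μg/mL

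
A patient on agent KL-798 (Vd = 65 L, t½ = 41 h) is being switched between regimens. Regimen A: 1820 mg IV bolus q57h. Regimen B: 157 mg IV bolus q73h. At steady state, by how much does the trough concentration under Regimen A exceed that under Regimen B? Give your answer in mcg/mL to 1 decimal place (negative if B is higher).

Regimen A: f = (1/2)^(57/41) ≈ 0.3815; Cmin,ss = (1820/65)·f/(1−f) ≈ 17.271 mcg/mL.
Regimen B: f = (1/2)^(73/41) ≈ 0.2911; Cmin,ss = (157/65)·f/(1−f) ≈ 0.992 mcg/mL.
Difference ≈ 17.271 − 0.992 ≈ 16.279 mcg/mL.

16.3 mcg/mL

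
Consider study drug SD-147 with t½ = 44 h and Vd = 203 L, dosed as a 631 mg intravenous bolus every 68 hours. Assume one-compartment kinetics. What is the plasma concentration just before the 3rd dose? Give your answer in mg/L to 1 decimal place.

f = (1/2)^(τ/t½) = (1/2)^(68/44) ≈ 0.3426.
C₀ = D/Vd = 631/203 ≈ 3.108 mg/L.
Before the 3rd dose, 2 doses have been given. Superposition: Cmin = C₀·(f + f²).
≈ 3.108 × (0.3426 + 0.1174) ≈ 3.108 × 0.4600 ≈ 1.430 mg/L.

1.4 mg/L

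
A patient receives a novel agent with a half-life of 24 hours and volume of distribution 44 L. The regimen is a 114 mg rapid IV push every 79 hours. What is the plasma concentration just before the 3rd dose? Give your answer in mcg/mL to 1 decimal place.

0.3 mcg/mL

f = (1/2)^(τ/t½) = (1/2)^(79/24) ≈ 0.1021.
C₀ = D/Vd = 114/44 ≈ 2.591 mcg/mL.
Before the 3rd dose, 2 doses have been given. Superposition: Cmin = C₀·(f + f²).
≈ 2.591 × (0.1021 + 0.0104) ≈ 2.591 × 0.1125 ≈ 0.291 mcg/mL.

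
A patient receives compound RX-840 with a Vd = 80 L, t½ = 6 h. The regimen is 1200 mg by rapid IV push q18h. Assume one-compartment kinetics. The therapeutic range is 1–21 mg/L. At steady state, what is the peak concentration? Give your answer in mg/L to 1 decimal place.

17.1 mg/L

τ = 18 h = 3 half-lives, so f = (1/2)^3 = 0.125.
Accumulation ratio R = 1/(1 − f) = 1/0.875 = 8/7.
Single-dose peak C₀ = D/Vd = 1200/80 = 15 mg/L.
Steady-state peak Cmax,ss = C₀·R = 15 × 8/7 ≈ 17.143 mg/L.
Peak 17.1 mg/L vs MTC 21 mg/L: below toxic threshold.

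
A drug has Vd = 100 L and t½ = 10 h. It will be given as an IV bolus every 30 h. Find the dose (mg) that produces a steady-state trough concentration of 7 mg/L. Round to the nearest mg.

τ/t½ = 30/10 ≈ 3, so f = (1/2)^(30/10) ≈ 0.125000.
Cmin,ss = (D/Vd)·f/(1−f), so D = Cmin,ss·Vd·(1−f)/f.
D = 7 × 100 × (1−f)/f ≈ 7 × 100 × 7.00000 ≈ 4900.00 mg.

4900 mg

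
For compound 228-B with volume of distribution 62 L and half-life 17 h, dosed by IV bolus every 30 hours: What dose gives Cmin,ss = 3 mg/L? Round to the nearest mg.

τ/t½ = 30/17 ≈ 1.7647, so f = (1/2)^(30/17) ≈ 0.294287.
Cmin,ss = (D/Vd)·f/(1−f), so D = Cmin,ss·Vd·(1−f)/f.
D = 3 × 62 × (1−f)/f ≈ 3 × 62 × 2.39804 ≈ 446.04 mg.

446 mg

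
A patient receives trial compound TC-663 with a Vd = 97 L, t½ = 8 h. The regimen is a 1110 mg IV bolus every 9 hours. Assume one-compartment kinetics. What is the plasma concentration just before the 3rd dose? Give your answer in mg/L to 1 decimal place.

f = (1/2)^(τ/t½) = (1/2)^(9/8) ≈ 0.4585.
C₀ = D/Vd = 1110/97 ≈ 11.443 mg/L.
Before the 3rd dose, 2 doses have been given. Superposition: Cmin = C₀·(f + f²).
≈ 11.443 × (0.4585 + 0.2102) ≈ 11.443 × 0.6687 ≈ 7.652 mg/L.

7.7 mg/L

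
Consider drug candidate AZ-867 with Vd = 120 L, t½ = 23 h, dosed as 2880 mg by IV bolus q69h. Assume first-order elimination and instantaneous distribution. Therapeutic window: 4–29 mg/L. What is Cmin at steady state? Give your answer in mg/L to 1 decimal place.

3.4 mg/L

The dosing interval is 3 half-lives, so f = 2^(−3) = 0.125.
Accumulation ratio R = 1/(1 − f) = 1/0.875 = 8/7.
Single-dose peak C₀ = D/Vd = 2880/120 = 24 mg/L.
Steady-state peak Cmax,ss = C₀·R = 24 × 8/7 ≈ 27.429 mg/L.
Steady-state trough Cmin,ss = Cmax,ss·f ≈ 27.429 × 0.125 ≈ 3.429 mg/L.
Trough 3.4 mg/L vs MEC 4 mg/L: subtherapeutic.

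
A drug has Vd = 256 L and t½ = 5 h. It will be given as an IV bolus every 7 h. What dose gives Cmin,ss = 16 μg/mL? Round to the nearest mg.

τ/t½ = 7/5 ≈ 1.4, so f = (1/2)^(7/5) ≈ 0.378929.
Cmin,ss = (D/Vd)·f/(1−f), so D = Cmin,ss·Vd·(1−f)/f.
D = 16 × 256 × (1−f)/f ≈ 16 × 256 × 1.63902 ≈ 6713.43 mg.

6713 mg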